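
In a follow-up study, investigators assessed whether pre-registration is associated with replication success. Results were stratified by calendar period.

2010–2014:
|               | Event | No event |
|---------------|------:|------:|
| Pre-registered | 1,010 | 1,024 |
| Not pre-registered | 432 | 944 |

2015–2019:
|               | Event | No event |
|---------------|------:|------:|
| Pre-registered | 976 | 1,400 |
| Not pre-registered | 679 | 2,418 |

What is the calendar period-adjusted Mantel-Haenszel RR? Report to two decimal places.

RR_MH = Σ(aᵢ·n₀ᵢ/nᵢ) / Σ(cᵢ·n₁ᵢ/nᵢ), with n₁ᵢ = aᵢ+bᵢ (exposed), n₀ᵢ = cᵢ+dᵢ (unexposed), nᵢ = n₁ᵢ+n₀ᵢ.
Stratum 1 (2010–2014): n₁ = 2034, n₀ = 1376, n = 3410; a·n₀/n = 1010·1376/3410 = 407.5543; c·n₁/n = 432·2034/3410 = 257.6798
Stratum 2 (2015–2019): n₁ = 2376, n₀ = 3097, n = 5473; a·n₀/n = 976·3097/5473 = 552.2880; c·n₁/n = 679·2376/5473 = 294.7751
RR_MH = (407.5543 + 552.2880) / (257.6798 + 294.7751) = 959.8422 / 552.4548 = 1.73741

1.74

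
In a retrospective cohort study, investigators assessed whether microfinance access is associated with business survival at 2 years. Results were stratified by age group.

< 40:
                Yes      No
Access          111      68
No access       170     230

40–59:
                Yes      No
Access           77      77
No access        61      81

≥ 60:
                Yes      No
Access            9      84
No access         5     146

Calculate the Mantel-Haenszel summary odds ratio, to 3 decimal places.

1.879

OR_MH = Σ(aᵢdᵢ/nᵢ) / Σ(bᵢcᵢ/nᵢ), where nᵢ is the stratum total.
Stratum 1 (< 40): n = 579; a·d/n = 111·230/579 = 44.0933; b·c/n = 68·170/579 = 19.9655
Stratum 2 (40–59): n = 296; a·d/n = 77·81/296 = 21.0709; b·c/n = 77·61/296 = 15.8682
Stratum 3 (≥ 60): n = 244; a·d/n = 9·146/244 = 5.3852; b·c/n = 84·5/244 = 1.7213
OR_MH = (44.0933 + 21.0709 + 5.3852) / (19.9655 + 15.8682 + 1.7213) = 70.5495 / 37.5550 = 1.87856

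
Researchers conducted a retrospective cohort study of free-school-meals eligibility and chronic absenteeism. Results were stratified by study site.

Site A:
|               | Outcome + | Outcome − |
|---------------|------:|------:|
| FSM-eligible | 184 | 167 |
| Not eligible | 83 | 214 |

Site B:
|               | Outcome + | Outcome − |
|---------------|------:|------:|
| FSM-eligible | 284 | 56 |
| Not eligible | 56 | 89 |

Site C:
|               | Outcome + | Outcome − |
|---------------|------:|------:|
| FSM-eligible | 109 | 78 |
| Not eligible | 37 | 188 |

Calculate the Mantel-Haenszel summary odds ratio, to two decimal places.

OR_MH = Σ(aᵢdᵢ/nᵢ) / Σ(bᵢcᵢ/nᵢ), where nᵢ is the stratum total.
Stratum 1 (Site A): n = 648; a·d/n = 184·214/648 = 60.7654; b·c/n = 167·83/648 = 21.3904
Stratum 2 (Site B): n = 485; a·d/n = 284·89/485 = 52.1155; b·c/n = 56·56/485 = 6.4660
Stratum 3 (Site C): n = 412; a·d/n = 109·188/412 = 49.7379; b·c/n = 78·37/412 = 7.0049
OR_MH = (60.7654 + 52.1155 + 49.7379) / (21.3904 + 6.4660 + 7.0049) = 162.6188 / 34.8613 = 4.66474

4.66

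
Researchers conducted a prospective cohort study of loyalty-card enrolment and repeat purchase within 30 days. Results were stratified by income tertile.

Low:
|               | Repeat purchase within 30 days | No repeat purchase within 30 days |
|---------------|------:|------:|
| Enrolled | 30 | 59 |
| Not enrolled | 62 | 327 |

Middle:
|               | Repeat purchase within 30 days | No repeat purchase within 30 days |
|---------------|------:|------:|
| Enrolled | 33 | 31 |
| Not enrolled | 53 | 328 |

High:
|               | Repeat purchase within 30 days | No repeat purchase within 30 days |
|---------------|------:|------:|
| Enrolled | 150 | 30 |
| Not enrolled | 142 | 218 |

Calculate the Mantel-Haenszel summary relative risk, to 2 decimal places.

2.30

RR_MH = Σ(aᵢ·n₀ᵢ/nᵢ) / Σ(cᵢ·n₁ᵢ/nᵢ), with n₁ᵢ = aᵢ+bᵢ (exposed), n₀ᵢ = cᵢ+dᵢ (unexposed), nᵢ = n₁ᵢ+n₀ᵢ.
Stratum 1 (Low): n₁ = 89, n₀ = 389, n = 478; a·n₀/n = 30·389/478 = 24.4142; c·n₁/n = 62·89/478 = 11.5439
Stratum 2 (Middle): n₁ = 64, n₀ = 381, n = 445; a·n₀/n = 33·381/445 = 28.2539; c·n₁/n = 53·64/445 = 7.6225
Stratum 3 (High): n₁ = 180, n₀ = 360, n = 540; a·n₀/n = 150·360/540 = 100.0000; c·n₁/n = 142·180/540 = 47.3333
RR_MH = (24.4142 + 28.2539 + 100.0000) / (11.5439 + 7.6225 + 47.3333) = 152.6682 / 66.4997 = 2.29577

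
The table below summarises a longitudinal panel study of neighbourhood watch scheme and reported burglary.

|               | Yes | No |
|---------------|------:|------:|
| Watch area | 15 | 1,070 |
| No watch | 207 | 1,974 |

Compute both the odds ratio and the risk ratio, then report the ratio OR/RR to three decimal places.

0.918

Cells: a = 15, b = 1070, c = 207, d = 1974.
OR = (15·1974)/(1070·207) = 29610/221490 = 0.13369
Risk in exposed = 15/1085 = 0.01382; risk in unexposed = 207/2181 = 0.09491; RR = 0.14566
OR/RR = 0.13369 / 0.14566 = 0.91778
The outcome is rare in both groups, so OR ≈ RR (ratio near 1).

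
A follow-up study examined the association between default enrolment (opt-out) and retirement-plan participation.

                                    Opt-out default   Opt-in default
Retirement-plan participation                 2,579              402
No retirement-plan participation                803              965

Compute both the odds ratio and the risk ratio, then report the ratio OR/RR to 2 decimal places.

2.97

Reading the table with exposure as columns: a = 2579 (Opt-out default, case), b = 803 (Opt-out default, non-case), c = 402 (Opt-in default, case), d = 965.
OR = (2579·965)/(803·402) = 2488735/322806 = 7.70969
Risk in exposed = 2579/3382 = 0.76257; risk in unexposed = 402/1367 = 0.29407; RR = 2.59311
OR/RR = 7.70969 / 2.59311 = 2.97315
The outcome is not rare, so the OR lies further from 1 than the RR.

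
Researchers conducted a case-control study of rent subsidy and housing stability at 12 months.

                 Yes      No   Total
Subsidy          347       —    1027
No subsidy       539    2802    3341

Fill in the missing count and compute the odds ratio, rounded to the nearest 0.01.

2.65

The missing cell is in the exposed row: 1027 − 347 = 680.
So a = 347, b = 680, c = 539, d = 2802.
OR = (a·d)/(b·c) = (347 × 2802) / (680 × 539) = 972294 / 366520 = 2.65277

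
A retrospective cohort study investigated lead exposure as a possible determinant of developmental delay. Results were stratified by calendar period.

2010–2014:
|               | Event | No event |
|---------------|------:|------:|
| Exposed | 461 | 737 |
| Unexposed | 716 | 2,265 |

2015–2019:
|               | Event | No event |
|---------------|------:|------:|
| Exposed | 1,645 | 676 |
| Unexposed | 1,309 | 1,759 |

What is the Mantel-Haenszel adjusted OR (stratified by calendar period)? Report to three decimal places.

OR_MH = Σ(aᵢdᵢ/nᵢ) / Σ(bᵢcᵢ/nᵢ), where nᵢ is the stratum total.
Stratum 1 (2010–2014): n = 4179; a·d/n = 461·2265/4179 = 249.8600; b·c/n = 737·716/4179 = 126.2723
Stratum 2 (2015–2019): n = 5389; a·d/n = 1645·1759/5389 = 536.9373; b·c/n = 676·1309/5389 = 164.2019
OR_MH = (249.8600 + 536.9373) / (126.2723 + 164.2019) = 786.7973 / 290.4742 = 2.70866

2.709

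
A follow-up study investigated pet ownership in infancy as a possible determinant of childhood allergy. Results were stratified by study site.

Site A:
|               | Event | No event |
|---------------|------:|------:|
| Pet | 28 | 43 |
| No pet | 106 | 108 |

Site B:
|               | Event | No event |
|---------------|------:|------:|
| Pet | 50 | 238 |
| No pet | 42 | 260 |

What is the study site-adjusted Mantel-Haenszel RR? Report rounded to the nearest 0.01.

0.99

RR_MH = Σ(aᵢ·n₀ᵢ/nᵢ) / Σ(cᵢ·n₁ᵢ/nᵢ), with n₁ᵢ = aᵢ+bᵢ (exposed), n₀ᵢ = cᵢ+dᵢ (unexposed), nᵢ = n₁ᵢ+n₀ᵢ.
Stratum 1 (Site A): n₁ = 71, n₀ = 214, n = 285; a·n₀/n = 28·214/285 = 21.0246; c·n₁/n = 106·71/285 = 26.4070
Stratum 2 (Site B): n₁ = 288, n₀ = 302, n = 590; a·n₀/n = 50·302/590 = 25.5932; c·n₁/n = 42·288/590 = 20.5017
RR_MH = (21.0246 + 25.5932) / (26.4070 + 20.5017) = 46.6178 / 46.9087 = 0.99380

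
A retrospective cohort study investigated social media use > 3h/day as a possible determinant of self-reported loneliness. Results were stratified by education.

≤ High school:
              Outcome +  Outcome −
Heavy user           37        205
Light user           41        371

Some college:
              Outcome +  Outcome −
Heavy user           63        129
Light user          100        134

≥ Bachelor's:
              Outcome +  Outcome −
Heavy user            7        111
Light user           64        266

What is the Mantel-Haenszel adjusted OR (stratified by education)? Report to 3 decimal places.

0.762

OR_MH = Σ(aᵢdᵢ/nᵢ) / Σ(bᵢcᵢ/nᵢ), where nᵢ is the stratum total.
Stratum 1 (≤ High school): n = 654; a·d/n = 37·371/654 = 20.9893; b·c/n = 205·41/654 = 12.8517
Stratum 2 (Some college): n = 426; a·d/n = 63·134/426 = 19.8169; b·c/n = 129·100/426 = 30.2817
Stratum 3 (≥ Bachelor's): n = 448; a·d/n = 7·266/448 = 4.1562; b·c/n = 111·64/448 = 15.8571
OR_MH = (20.9893 + 19.8169 + 4.1562) / (12.8517 + 30.2817 + 15.8571) = 44.9624 / 58.9905 = 0.76220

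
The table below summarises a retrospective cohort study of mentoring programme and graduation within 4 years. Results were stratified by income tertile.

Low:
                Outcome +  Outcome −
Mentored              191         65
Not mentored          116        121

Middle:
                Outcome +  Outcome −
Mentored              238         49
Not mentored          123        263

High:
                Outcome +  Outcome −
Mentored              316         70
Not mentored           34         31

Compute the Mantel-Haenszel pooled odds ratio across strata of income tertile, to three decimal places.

5.473

OR_MH = Σ(aᵢdᵢ/nᵢ) / Σ(bᵢcᵢ/nᵢ), where nᵢ is the stratum total.
Stratum 1 (Low): n = 493; a·d/n = 191·121/493 = 46.8783; b·c/n = 65·116/493 = 15.2941
Stratum 2 (Middle): n = 673; a·d/n = 238·263/673 = 93.0074; b·c/n = 49·123/673 = 8.9554
Stratum 3 (High): n = 451; a·d/n = 316·31/451 = 21.7206; b·c/n = 70·34/451 = 5.2772
OR_MH = (46.8783 + 93.0074 + 21.7206) / (15.2941 + 8.9554 + 5.2772) = 161.6063 / 29.5267 = 5.47323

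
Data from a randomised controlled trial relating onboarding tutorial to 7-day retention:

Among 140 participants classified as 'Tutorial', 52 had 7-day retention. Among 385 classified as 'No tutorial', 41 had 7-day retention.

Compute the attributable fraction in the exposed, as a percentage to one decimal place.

71.3

From the description: a = 52, b = 88, c = 41, d = 344.
Risk in exposed = 52/140 = 0.37143; risk in unexposed = 41/385 = 0.10649.
RR = 0.37143/0.10649 = 3.48780
AR% = (RR − 1)/RR × 100 = (3.48780 − 1)/3.48780 × 100 = 71.3287%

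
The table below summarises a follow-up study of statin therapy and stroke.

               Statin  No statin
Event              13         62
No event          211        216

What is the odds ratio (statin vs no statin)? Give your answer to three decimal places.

Reading the table with exposure as columns: a = 13 (Statin, case), b = 211 (Statin, non-case), c = 62 (No statin, case), d = 216.
OR = (a·d)/(b·c) = (13 × 216) / (211 × 62) = 2808 / 13082 = 0.21465
Exposure is associated with lower odds of stroke (OR = 0.21 < 1).

0.215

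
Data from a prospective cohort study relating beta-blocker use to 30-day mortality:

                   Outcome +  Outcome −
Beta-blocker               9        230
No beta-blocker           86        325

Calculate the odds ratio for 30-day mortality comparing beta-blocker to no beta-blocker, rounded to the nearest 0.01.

Cells: a = 9, b = 230, c = 86, d = 325.
OR = (a·d)/(b·c) = (9 × 325) / (230 × 86) = 2925 / 19780 = 0.14788
Exposure is associated with lower odds of 30-day mortality (OR = 0.15 < 1).

0.15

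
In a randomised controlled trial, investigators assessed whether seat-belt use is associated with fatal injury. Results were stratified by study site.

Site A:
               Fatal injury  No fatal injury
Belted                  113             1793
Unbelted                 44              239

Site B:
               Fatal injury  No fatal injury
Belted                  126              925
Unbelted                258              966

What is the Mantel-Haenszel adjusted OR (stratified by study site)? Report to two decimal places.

0.47

OR_MH = Σ(aᵢdᵢ/nᵢ) / Σ(bᵢcᵢ/nᵢ), where nᵢ is the stratum total.
Stratum 1 (Site A): n = 2189; a·d/n = 113·239/2189 = 12.3376; b·c/n = 1793·44/2189 = 36.0402
Stratum 2 (Site B): n = 2275; a·d/n = 126·966/2275 = 53.5015; b·c/n = 925·258/2275 = 104.9011
OR_MH = (12.3376 + 53.5015) / (36.0402 + 104.9011) = 65.8391 / 140.9413 = 0.46714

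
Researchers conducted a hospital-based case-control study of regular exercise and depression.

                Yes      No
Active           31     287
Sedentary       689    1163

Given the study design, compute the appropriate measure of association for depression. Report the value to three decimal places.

Cells: a = 31, b = 287, c = 689, d = 1163.
This is a hospital-based case-control study: participants were sampled on outcome status, so risks in the source population cannot be estimated directly — relative risk is not valid here. The odds ratio is the appropriate measure.
OR = (a·d)/(b·c) = (31 × 1163) / (287 × 689) = 36053 / 197743 = 0.18232

0.182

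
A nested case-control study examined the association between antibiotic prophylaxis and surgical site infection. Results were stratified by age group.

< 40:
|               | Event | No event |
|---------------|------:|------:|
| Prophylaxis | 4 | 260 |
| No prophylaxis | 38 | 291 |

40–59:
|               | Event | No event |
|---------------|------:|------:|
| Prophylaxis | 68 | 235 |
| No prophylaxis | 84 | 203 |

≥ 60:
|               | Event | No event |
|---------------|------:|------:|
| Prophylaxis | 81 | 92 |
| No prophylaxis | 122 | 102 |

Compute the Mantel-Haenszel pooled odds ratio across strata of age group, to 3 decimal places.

OR_MH = Σ(aᵢdᵢ/nᵢ) / Σ(bᵢcᵢ/nᵢ), where nᵢ is the stratum total.
Stratum 1 (< 40): n = 593; a·d/n = 4·291/593 = 1.9629; b·c/n = 260·38/593 = 16.6610
Stratum 2 (40–59): n = 590; a·d/n = 68·203/590 = 23.3966; b·c/n = 235·84/590 = 33.4576
Stratum 3 (≥ 60): n = 397; a·d/n = 81·102/397 = 20.8111; b·c/n = 92·122/397 = 28.2720
OR_MH = (1.9629 + 23.3966 + 20.8111) / (16.6610 + 33.4576 + 28.2720) = 46.1706 / 78.3907 = 0.58898

0.589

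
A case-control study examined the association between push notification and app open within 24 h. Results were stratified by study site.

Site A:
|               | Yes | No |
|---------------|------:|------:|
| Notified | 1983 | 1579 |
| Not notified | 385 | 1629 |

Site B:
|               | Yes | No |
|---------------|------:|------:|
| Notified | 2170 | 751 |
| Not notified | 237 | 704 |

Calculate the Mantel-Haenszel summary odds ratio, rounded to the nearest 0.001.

OR_MH = Σ(aᵢdᵢ/nᵢ) / Σ(bᵢcᵢ/nᵢ), where nᵢ is the stratum total.
Stratum 1 (Site A): n = 5576; a·d/n = 1983·1629/5576 = 579.3234; b·c/n = 1579·385/5576 = 109.0235
Stratum 2 (Site B): n = 3862; a·d/n = 2170·704/3862 = 395.5671; b·c/n = 751·237/3862 = 46.0867
OR_MH = (579.3234 + 395.5671) / (109.0235 + 46.0867) = 974.8904 / 155.1102 = 6.28515

6.285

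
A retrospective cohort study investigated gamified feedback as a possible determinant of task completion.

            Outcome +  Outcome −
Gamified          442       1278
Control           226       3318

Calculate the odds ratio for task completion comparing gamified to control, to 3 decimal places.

Cells: a = 442, b = 1278, c = 226, d = 3318.
OR = (a·d)/(b·c) = (442 × 3318) / (1278 × 226) = 1466556 / 288828 = 5.07761
The odds of task completion are about 5.08 times as high in the gamified group.

5.078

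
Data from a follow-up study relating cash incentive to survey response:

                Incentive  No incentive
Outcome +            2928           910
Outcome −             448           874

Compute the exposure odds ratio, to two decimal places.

6.28

Reading the table with exposure as columns: a = 2928 (Incentive, case), b = 448 (Incentive, non-case), c = 910 (No incentive, case), d = 874.
OR = (a·d)/(b·c) = (2928 × 874) / (448 × 910) = 2559072 / 407680 = 6.27716
The odds of survey response are about 6.28 times as high in the incentive group.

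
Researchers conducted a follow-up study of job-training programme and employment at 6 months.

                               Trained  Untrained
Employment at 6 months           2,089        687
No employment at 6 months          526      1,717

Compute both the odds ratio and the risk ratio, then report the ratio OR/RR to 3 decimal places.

Reading the table with exposure as columns: a = 2089 (Trained, case), b = 526 (Trained, non-case), c = 687 (Untrained, case), d = 1717.
OR = (2089·1717)/(526·687) = 3586813/361362 = 9.92582
Risk in exposed = 2089/2615 = 0.79885; risk in unexposed = 687/2404 = 0.28577; RR = 2.79540
OR/RR = 9.92582 / 2.79540 = 3.55076
The outcome is not rare, so the OR lies further from 1 than the RR.

3.551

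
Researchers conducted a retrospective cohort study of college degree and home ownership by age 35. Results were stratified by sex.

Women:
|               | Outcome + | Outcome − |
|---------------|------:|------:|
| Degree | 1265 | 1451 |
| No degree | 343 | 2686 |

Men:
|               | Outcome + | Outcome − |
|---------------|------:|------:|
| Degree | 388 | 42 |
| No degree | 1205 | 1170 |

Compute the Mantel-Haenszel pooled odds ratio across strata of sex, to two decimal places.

7.20

OR_MH = Σ(aᵢdᵢ/nᵢ) / Σ(bᵢcᵢ/nᵢ), where nᵢ is the stratum total.
Stratum 1 (Women): n = 5745; a·d/n = 1265·2686/5745 = 591.4343; b·c/n = 1451·343/5745 = 86.6306
Stratum 2 (Men): n = 2805; a·d/n = 388·1170/2805 = 161.8396; b·c/n = 42·1205/2805 = 18.0428
OR_MH = (591.4343 + 161.8396) / (86.6306 + 18.0428) = 753.2739 / 104.6734 = 7.19642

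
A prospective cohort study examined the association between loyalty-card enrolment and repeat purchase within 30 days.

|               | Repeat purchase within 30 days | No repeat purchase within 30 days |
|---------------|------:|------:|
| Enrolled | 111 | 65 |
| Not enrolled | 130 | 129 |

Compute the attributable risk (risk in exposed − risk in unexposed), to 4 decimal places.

Cells: a = 111, b = 65, c = 130, d = 129.
Risk in exposed = 111/176 = 0.630682; risk in unexposed = 130/259 = 0.501931.
Risk difference = 0.630682 − 0.501931 = 0.128751

0.1288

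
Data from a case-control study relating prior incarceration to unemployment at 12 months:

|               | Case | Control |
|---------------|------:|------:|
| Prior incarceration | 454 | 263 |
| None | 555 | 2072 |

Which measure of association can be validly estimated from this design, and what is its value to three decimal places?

Cells: a = 454, b = 263, c = 555, d = 2072.
This is a case-control study: participants were sampled on outcome status, so risks in the source population cannot be estimated directly — relative risk is not valid here. The odds ratio is the appropriate measure.
OR = (a·d)/(b·c) = (454 × 2072) / (263 × 555) = 940688 / 145965 = 6.44461

6.445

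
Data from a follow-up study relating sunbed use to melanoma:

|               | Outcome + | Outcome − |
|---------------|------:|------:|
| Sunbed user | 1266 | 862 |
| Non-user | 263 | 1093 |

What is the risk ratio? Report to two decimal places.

Cells: a = 1266, b = 862, c = 263, d = 1093.
Risk in exposed = 1266/2128 = 0.59492; risk in unexposed = 263/1356 = 0.19395.
RR = 0.59492 / 0.19395 = 3.06737
The risk among the exposed is 3.07 times that among the unexposed.

3.07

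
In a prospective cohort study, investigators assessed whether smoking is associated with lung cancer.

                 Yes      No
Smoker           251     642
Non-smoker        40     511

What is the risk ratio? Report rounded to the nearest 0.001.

3.872

Cells: a = 251, b = 642, c = 40, d = 511.
Risk in exposed = 251/893 = 0.28108; risk in unexposed = 40/551 = 0.07260.
RR = 0.28108 / 0.07260 = 3.87181
The risk among the exposed is 3.87 times that among the unexposed.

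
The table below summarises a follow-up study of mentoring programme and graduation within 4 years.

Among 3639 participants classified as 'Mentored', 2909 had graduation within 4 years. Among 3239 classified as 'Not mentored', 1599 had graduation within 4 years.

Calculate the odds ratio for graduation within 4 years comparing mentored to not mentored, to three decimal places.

From the description: a = 2909, b = 730, c = 1599, d = 1640.
OR = (a·d)/(b·c) = (2909 × 1640) / (730 × 1599) = 4770760 / 1167270 = 4.08711
The odds of graduation within 4 years are about 4.09 times as high in the mentored group.

4.087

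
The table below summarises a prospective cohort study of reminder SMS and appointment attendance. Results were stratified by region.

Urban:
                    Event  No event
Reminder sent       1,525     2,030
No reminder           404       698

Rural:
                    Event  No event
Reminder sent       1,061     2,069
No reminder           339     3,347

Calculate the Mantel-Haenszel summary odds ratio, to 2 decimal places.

OR_MH = Σ(aᵢdᵢ/nᵢ) / Σ(bᵢcᵢ/nᵢ), where nᵢ is the stratum total.
Stratum 1 (Urban): n = 4657; a·d/n = 1525·698/4657 = 228.5699; b·c/n = 2030·404/4657 = 176.1048
Stratum 2 (Rural): n = 6816; a·d/n = 1061·3347/6816 = 521.0045; b·c/n = 2069·339/6816 = 102.9036
OR_MH = (228.5699 + 521.0045) / (176.1048 + 102.9036) = 749.5744 / 279.0084 = 2.68657

2.69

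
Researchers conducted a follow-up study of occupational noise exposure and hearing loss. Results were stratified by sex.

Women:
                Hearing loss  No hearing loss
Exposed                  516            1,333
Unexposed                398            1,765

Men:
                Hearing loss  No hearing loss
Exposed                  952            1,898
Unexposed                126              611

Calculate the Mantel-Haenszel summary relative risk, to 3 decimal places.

RR_MH = Σ(aᵢ·n₀ᵢ/nᵢ) / Σ(cᵢ·n₁ᵢ/nᵢ), with n₁ᵢ = aᵢ+bᵢ (exposed), n₀ᵢ = cᵢ+dᵢ (unexposed), nᵢ = n₁ᵢ+n₀ᵢ.
Stratum 1 (Women): n₁ = 1849, n₀ = 2163, n = 4012; a·n₀/n = 516·2163/4012 = 278.1924; c·n₁/n = 398·1849/4012 = 183.4252
Stratum 2 (Men): n₁ = 2850, n₀ = 737, n = 3587; a·n₀/n = 952·737/3587 = 195.6019; c·n₁/n = 126·2850/3587 = 100.1115
RR_MH = (278.1924 + 195.6019) / (183.4252 + 100.1115) = 473.7943 / 283.5367 = 1.67102

1.671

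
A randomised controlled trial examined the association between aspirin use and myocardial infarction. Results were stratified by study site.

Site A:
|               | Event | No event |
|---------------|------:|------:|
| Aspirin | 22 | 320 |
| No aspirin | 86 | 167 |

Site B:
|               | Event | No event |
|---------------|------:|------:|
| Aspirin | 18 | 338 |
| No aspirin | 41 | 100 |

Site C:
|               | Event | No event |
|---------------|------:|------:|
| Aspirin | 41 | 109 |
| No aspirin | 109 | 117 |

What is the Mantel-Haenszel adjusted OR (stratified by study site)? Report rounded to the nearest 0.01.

0.21

OR_MH = Σ(aᵢdᵢ/nᵢ) / Σ(bᵢcᵢ/nᵢ), where nᵢ is the stratum total.
Stratum 1 (Site A): n = 595; a·d/n = 22·167/595 = 6.1748; b·c/n = 320·86/595 = 46.2521
Stratum 2 (Site B): n = 497; a·d/n = 18·100/497 = 3.6217; b·c/n = 338·41/497 = 27.8833
Stratum 3 (Site C): n = 376; a·d/n = 41·117/376 = 12.7580; b·c/n = 109·109/376 = 31.5984
OR_MH = (6.1748 + 3.6217 + 12.7580) / (46.2521 + 27.8833 + 31.5984) = 22.5545 / 105.7338 = 0.21331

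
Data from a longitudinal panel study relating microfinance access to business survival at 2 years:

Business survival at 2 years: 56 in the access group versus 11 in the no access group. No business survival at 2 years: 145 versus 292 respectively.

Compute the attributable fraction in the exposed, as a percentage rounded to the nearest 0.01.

From the description: a = 56, b = 145, c = 11, d = 292.
Risk in exposed = 56/201 = 0.27861; risk in unexposed = 11/303 = 0.03630.
RR = 0.27861/0.03630 = 7.67436
AR% = (RR − 1)/RR × 100 = (7.67436 − 1)/7.67436 × 100 = 86.9696%

86.97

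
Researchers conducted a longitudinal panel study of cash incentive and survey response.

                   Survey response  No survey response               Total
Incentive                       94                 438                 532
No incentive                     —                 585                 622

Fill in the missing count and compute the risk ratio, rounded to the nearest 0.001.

The missing cell is in the unexposed row: 622 − 585 = 37.
So a = 94, b = 438, c = 37, d = 585.
RR = [a/(a+b)] / [c/(c+d)] = (94/532) / (37/622) = 0.17669/0.05949 = 2.97033

2.970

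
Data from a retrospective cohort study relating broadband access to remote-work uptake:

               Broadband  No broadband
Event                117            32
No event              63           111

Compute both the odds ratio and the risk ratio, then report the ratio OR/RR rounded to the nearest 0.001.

2.218

Reading the table with exposure as columns: a = 117 (Broadband, case), b = 63 (Broadband, non-case), c = 32 (No broadband, case), d = 111.
OR = (117·111)/(63·32) = 12987/2016 = 6.44196
Risk in exposed = 117/180 = 0.65000; risk in unexposed = 32/143 = 0.22378; RR = 2.90469
OR/RR = 6.44196 / 2.90469 = 2.21778
The outcome is not rare, so the OR lies further from 1 than the RR.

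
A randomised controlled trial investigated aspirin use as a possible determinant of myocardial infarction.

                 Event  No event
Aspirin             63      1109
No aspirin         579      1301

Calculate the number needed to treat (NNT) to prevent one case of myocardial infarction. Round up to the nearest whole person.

4

Risk in treated group = 63/1172 = 0.05375; risk in control = 579/1880 = 0.30798.
Absolute risk reduction = 0.30798 − 0.05375 = 0.25422
NNT = 1 / ARR = 1 / 0.25422 = 3.934 → round up → 4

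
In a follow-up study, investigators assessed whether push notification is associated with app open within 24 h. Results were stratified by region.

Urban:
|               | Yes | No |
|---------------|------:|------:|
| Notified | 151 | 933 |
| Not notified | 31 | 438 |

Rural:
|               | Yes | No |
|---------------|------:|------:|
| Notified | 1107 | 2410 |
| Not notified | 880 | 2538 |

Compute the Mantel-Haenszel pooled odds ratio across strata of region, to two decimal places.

1.38

OR_MH = Σ(aᵢdᵢ/nᵢ) / Σ(bᵢcᵢ/nᵢ), where nᵢ is the stratum total.
Stratum 1 (Urban): n = 1553; a·d/n = 151·438/1553 = 42.5873; b·c/n = 933·31/1553 = 18.6240
Stratum 2 (Rural): n = 6935; a·d/n = 1107·2538/6935 = 405.1285; b·c/n = 2410·880/6935 = 305.8111
OR_MH = (42.5873 + 405.1285) / (18.6240 + 305.8111) = 447.7157 / 324.4351 = 1.37999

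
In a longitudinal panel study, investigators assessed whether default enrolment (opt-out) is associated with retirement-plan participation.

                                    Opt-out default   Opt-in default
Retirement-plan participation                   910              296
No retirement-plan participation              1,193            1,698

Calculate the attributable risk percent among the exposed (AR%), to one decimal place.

Reading the table with exposure as columns: a = 910 (Opt-out default, case), b = 1193 (Opt-out default, non-case), c = 296 (Opt-in default, case), d = 1698.
Risk in exposed = 910/2103 = 0.43272; risk in unexposed = 296/1994 = 0.14845.
RR = 0.43272/0.14845 = 2.91498
AR% = (RR − 1)/RR × 100 = (2.91498 − 1)/2.91498 × 100 = 65.6944%

65.7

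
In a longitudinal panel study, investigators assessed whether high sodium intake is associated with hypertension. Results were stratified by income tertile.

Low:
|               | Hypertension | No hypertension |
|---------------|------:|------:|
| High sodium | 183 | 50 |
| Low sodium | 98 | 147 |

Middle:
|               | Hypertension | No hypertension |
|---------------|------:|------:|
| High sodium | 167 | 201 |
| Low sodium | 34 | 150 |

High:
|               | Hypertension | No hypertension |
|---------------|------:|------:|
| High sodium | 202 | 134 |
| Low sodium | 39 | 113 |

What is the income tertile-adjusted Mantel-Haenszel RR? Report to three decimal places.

2.183

RR_MH = Σ(aᵢ·n₀ᵢ/nᵢ) / Σ(cᵢ·n₁ᵢ/nᵢ), with n₁ᵢ = aᵢ+bᵢ (exposed), n₀ᵢ = cᵢ+dᵢ (unexposed), nᵢ = n₁ᵢ+n₀ᵢ.
Stratum 1 (Low): n₁ = 233, n₀ = 245, n = 478; a·n₀/n = 183·245/478 = 93.7971; c·n₁/n = 98·233/478 = 47.7699
Stratum 2 (Middle): n₁ = 368, n₀ = 184, n = 552; a·n₀/n = 167·184/552 = 55.6667; c·n₁/n = 34·368/552 = 22.6667
Stratum 3 (High): n₁ = 336, n₀ = 152, n = 488; a·n₀/n = 202·152/488 = 62.9180; c·n₁/n = 39·336/488 = 26.8525
RR_MH = (93.7971 + 55.6667 + 62.9180) / (47.7699 + 22.6667 + 26.8525) = 212.3818 / 97.2890 = 2.18300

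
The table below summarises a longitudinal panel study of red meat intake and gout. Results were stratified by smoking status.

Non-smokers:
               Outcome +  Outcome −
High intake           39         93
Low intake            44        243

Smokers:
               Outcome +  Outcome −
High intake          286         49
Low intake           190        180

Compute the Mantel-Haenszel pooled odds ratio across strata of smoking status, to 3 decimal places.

4.163

OR_MH = Σ(aᵢdᵢ/nᵢ) / Σ(bᵢcᵢ/nᵢ), where nᵢ is the stratum total.
Stratum 1 (Non-smokers): n = 419; a·d/n = 39·243/419 = 22.6181; b·c/n = 93·44/419 = 9.7661
Stratum 2 (Smokers): n = 705; a·d/n = 286·180/705 = 73.0213; b·c/n = 49·190/705 = 13.2057
OR_MH = (22.6181 + 73.0213) / (9.7661 + 13.2057) = 95.6394 / 22.9718 = 4.16334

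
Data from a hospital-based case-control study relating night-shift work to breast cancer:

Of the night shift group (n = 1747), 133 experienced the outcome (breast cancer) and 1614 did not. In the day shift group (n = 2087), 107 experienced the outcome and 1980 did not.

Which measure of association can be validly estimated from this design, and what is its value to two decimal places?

1.52

From the description: a = 133, b = 1614, c = 107, d = 1980.
This is a hospital-based case-control study: participants were sampled on outcome status, so risks in the source population cannot be estimated directly — relative risk is not valid here. The odds ratio is the appropriate measure.
OR = (a·d)/(b·c) = (133 × 1980) / (1614 × 107) = 263340 / 172698 = 1.52486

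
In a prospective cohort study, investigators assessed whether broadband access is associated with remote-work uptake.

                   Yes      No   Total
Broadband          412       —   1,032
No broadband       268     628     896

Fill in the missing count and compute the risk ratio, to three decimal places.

1.335

The missing cell is in the exposed row: 1032 − 412 = 620.
So a = 412, b = 620, c = 268, d = 628.
RR = [a/(a+b)] / [c/(c+d)] = (412/1032) / (268/896) = 0.39922/0.29911 = 1.33472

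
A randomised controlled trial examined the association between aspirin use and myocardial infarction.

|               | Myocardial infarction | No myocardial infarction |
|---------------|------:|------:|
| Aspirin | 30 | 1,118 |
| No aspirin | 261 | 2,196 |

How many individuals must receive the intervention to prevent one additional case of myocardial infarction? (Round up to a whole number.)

13

Risk in treated group = 30/1148 = 0.02613; risk in control = 261/2457 = 0.10623.
Absolute risk reduction = 0.10623 − 0.02613 = 0.08009
NNT = 1 / ARR = 1 / 0.08009 = 12.485 → round up → 13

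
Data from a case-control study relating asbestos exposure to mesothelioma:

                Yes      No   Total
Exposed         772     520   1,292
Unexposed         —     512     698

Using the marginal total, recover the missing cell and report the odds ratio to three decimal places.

The missing cell is in the unexposed row: 698 − 512 = 186.
So a = 772, b = 520, c = 186, d = 512.
OR = (a·d)/(b·c) = (772 × 512) / (520 × 186) = 395264 / 96720 = 4.08668

4.087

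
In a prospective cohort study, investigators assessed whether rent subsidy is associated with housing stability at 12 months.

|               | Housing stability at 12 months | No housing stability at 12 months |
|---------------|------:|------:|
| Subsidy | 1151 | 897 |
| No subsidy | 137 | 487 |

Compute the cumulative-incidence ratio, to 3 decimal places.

2.560

Cells: a = 1151, b = 897, c = 137, d = 487.
Risk in exposed = 1151/2048 = 0.56201; risk in unexposed = 137/624 = 0.21955.
RR = 0.56201 / 0.21955 = 2.55982
The risk among the exposed is 2.56 times that among the unexposed.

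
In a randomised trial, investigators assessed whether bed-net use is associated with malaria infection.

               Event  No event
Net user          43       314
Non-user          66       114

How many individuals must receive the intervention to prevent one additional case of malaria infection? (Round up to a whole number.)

Risk in treated group = 43/357 = 0.12045; risk in control = 66/180 = 0.36667.
Absolute risk reduction = 0.36667 − 0.12045 = 0.24622
NNT = 1 / ARR = 1 / 0.24622 = 4.061 → round up → 5

5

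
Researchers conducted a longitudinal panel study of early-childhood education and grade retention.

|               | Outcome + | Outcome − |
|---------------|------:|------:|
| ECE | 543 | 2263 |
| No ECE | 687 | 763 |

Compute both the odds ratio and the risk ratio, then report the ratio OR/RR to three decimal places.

0.652

Cells: a = 543, b = 2263, c = 687, d = 763.
OR = (543·763)/(2263·687) = 414309/1554681 = 0.26649
Risk in exposed = 543/2806 = 0.19351; risk in unexposed = 687/1450 = 0.47379; RR = 0.40844
OR/RR = 0.26649 / 0.40844 = 0.65247
The outcome is not rare, so the OR lies further from 1 than the RR.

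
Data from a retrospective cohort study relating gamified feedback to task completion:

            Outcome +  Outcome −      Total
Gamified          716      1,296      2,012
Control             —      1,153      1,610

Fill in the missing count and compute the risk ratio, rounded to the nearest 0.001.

The missing cell is in the unexposed row: 1610 − 1153 = 457.
So a = 716, b = 1296, c = 457, d = 1153.
RR = [a/(a+b)] / [c/(c+d)] = (716/2012) / (457/1610) = 0.35586/0.28385 = 1.25370

1.254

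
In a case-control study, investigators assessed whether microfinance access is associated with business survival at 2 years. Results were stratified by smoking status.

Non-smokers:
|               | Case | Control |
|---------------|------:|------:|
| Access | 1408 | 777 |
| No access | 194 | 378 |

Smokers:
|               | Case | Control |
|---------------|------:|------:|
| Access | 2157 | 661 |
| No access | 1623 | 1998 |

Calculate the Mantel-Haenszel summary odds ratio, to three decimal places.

OR_MH = Σ(aᵢdᵢ/nᵢ) / Σ(bᵢcᵢ/nᵢ), where nᵢ is the stratum total.
Stratum 1 (Non-smokers): n = 2757; a·d/n = 1408·378/2757 = 193.0446; b·c/n = 777·194/2757 = 54.6746
Stratum 2 (Smokers): n = 6439; a·d/n = 2157·1998/6439 = 669.3098; b·c/n = 661·1623/6439 = 166.6102
OR_MH = (193.0446 + 669.3098) / (54.6746 + 166.6102) = 862.3544 / 221.2848 = 3.89703

3.897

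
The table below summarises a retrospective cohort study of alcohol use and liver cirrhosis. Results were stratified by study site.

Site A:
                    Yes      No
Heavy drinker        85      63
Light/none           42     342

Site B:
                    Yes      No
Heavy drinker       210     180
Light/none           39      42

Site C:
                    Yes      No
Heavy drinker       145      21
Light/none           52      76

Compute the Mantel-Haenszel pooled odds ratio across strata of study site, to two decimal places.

4.70

OR_MH = Σ(aᵢdᵢ/nᵢ) / Σ(bᵢcᵢ/nᵢ), where nᵢ is the stratum total.
Stratum 1 (Site A): n = 532; a·d/n = 85·342/532 = 54.6429; b·c/n = 63·42/532 = 4.9737
Stratum 2 (Site B): n = 471; a·d/n = 210·42/471 = 18.7261; b·c/n = 180·39/471 = 14.9045
Stratum 3 (Site C): n = 294; a·d/n = 145·76/294 = 37.4830; b·c/n = 21·52/294 = 3.7143
OR_MH = (54.6429 + 18.7261 + 37.4830) / (4.9737 + 14.9045 + 3.7143) = 110.8520 / 23.5924 = 4.69862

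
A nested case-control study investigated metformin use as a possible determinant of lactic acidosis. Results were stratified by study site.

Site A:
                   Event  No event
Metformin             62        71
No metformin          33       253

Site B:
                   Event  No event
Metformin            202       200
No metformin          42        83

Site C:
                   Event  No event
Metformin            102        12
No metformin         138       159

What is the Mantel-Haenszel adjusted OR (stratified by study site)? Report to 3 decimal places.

OR_MH = Σ(aᵢdᵢ/nᵢ) / Σ(bᵢcᵢ/nᵢ), where nᵢ is the stratum total.
Stratum 1 (Site A): n = 419; a·d/n = 62·253/419 = 37.4368; b·c/n = 71·33/419 = 5.5919
Stratum 2 (Site B): n = 527; a·d/n = 202·83/527 = 31.8140; b·c/n = 200·42/527 = 15.9393
Stratum 3 (Site C): n = 411; a·d/n = 102·159/411 = 39.4599; b·c/n = 12·138/411 = 4.0292
OR_MH = (37.4368 + 31.8140 + 39.4599) / (5.5919 + 15.9393 + 4.0292) = 108.7106 / 25.5604 = 4.25310

4.253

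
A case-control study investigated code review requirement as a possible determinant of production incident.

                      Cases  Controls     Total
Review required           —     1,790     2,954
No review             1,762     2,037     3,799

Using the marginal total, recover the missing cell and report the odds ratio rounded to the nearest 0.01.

The missing cell is in the exposed row: 2954 − 1790 = 1164.
So a = 1164, b = 1790, c = 1762, d = 2037.
OR = (a·d)/(b·c) = (1164 × 2037) / (1790 × 1762) = 2371068 / 3153980 = 0.75177

0.75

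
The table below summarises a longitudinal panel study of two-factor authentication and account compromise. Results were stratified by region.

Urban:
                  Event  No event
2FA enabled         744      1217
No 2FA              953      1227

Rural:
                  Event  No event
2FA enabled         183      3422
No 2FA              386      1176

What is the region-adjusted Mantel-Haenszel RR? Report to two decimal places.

0.62

RR_MH = Σ(aᵢ·n₀ᵢ/nᵢ) / Σ(cᵢ·n₁ᵢ/nᵢ), with n₁ᵢ = aᵢ+bᵢ (exposed), n₀ᵢ = cᵢ+dᵢ (unexposed), nᵢ = n₁ᵢ+n₀ᵢ.
Stratum 1 (Urban): n₁ = 1961, n₀ = 2180, n = 4141; a·n₀/n = 744·2180/4141 = 391.6735; c·n₁/n = 953·1961/4141 = 451.2999
Stratum 2 (Rural): n₁ = 3605, n₀ = 1562, n = 5167; a·n₀/n = 183·1562/5167 = 55.3215; c·n₁/n = 386·3605/5167 = 269.3110
RR_MH = (391.6735 + 55.3215) / (451.2999 + 269.3110) = 446.9950 / 720.6109 = 0.62030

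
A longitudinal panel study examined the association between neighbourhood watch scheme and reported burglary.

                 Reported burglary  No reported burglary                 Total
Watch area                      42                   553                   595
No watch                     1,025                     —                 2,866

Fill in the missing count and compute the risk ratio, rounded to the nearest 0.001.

The missing cell is in the unexposed row: 2866 − 1025 = 1841.
So a = 42, b = 553, c = 1025, d = 1841.
RR = [a/(a+b)] / [c/(c+d)] = (42/595) / (1025/2866) = 0.07059/0.35764 = 0.19737

0.197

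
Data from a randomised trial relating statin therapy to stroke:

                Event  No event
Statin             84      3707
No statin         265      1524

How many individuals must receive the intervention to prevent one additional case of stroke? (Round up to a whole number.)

8

Risk in treated group = 84/3791 = 0.02216; risk in control = 265/1789 = 0.14813.
Absolute risk reduction = 0.14813 − 0.02216 = 0.12597
NNT = 1 / ARR = 1 / 0.12597 = 7.938 → round up → 8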